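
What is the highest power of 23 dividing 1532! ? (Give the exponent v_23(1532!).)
v_23(1532!) = 68

Legendre's formula: v_p(n!) = Σ_{k ≥ 1} ⌊n / p^k⌋. For p = 23, n = 1532, the terms are:
  ⌊1532/23^1⌋ = ⌊1532/23⌋ = 66
  ⌊1532/23^2⌋ = ⌊1532/529⌋ = 2
(the next term ⌊1532/23^3⌋ = 0, terminating the sum). Summing: v_23(1532!) = 66 + 2 = 68.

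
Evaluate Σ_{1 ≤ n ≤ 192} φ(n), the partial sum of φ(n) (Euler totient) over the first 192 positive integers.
Σ_{n ≤ 192} φ(n) = 11230

Compute φ(n) for each 1 ≤ n ≤ 192: φ(1) = 1, φ(2) = 1, φ(3) = 2, φ(4) = 2, φ(5) = 4, φ(6) = 2, φ(7) = 6, φ(8) = 4, φ(9) = 6, φ(10) = 4, φ(11) = 10, φ(12) = 4, φ(13) = 12, φ(14) = 6, φ(15) = 8, φ(16) = 8, φ(17) = 16, φ(18) = 6, φ(19) = 18, φ(20) = 8, φ(21) = 12, φ(22) = 10, φ(23) = 22, φ(24) = 8, φ(25) = 20, φ(26) = 12, φ(27) = 18, φ(28) = 12, φ(29) = 28, φ(30) = 8, φ(31) = 30, φ(32) = 16, φ(33) = 20, φ(34) = 16, φ(35) = 24, φ(36) = 12, φ(37) = 36, φ(38) = 18, φ(39) = 24, φ(40) = 16, φ(41) = 40, φ(42) = 12, φ(43) = 42, φ(44) = 20, φ(45) = 24, φ(46) = 22, φ(47) = 46, φ(48) = 16, φ(49) = 42, φ(50) = 20, φ(51) = 32, φ(52) = 24, φ(53) = 52, φ(54) = 18, φ(55) = 40, φ(56) = 24, φ(57) = 36, φ(58) = 28, φ(59) = 58, φ(60) = 16, φ(61) = 60, φ(62) = 30, φ(63) = 36, φ(64) = 32, φ(65) = 48, φ(66) = 20, φ(67) = 66, φ(68) = 32, φ(69) = 44, φ(70) = 24, φ(71) = 70, φ(72) = 24, φ(73) = 72, φ(74) = 36, φ(75) = 40, φ(76) = 36, φ(77) = 60, φ(78) = 24, φ(79) = 78, φ(80) = 32, φ(81) = 54, φ(82) = 40, φ(83) = 82, φ(84) = 24, φ(85) = 64, φ(86) = 42, φ(87) = 56, φ(88) = 40, φ(89) = 88, φ(90) = 24, φ(91) = 72, φ(92) = 44, φ(93) = 60, φ(94) = 46, φ(95) = 72, φ(96) = 32, φ(97) = 96, φ(98) = 42, φ(99) = 60, φ(100) = 40, φ(101) = 100, φ(102) = 32, φ(103) = 102, φ(104) = 48, φ(105) = 48, φ(106) = 52, φ(107) = 106, φ(108) = 36, φ(109) = 108, φ(110) = 40, φ(111) = 72, φ(112) = 48, φ(113) = 112, φ(114) = 36, φ(115) = 88, φ(116) = 56, φ(117) = 72, φ(118) = 58, φ(119) = 96, φ(120) = 32, φ(121) = 110, φ(122) = 60, φ(123) = 80, φ(124) = 60, φ(125) = 100, φ(126) = 36, φ(127) = 126, φ(128) = 64, φ(129) = 84, φ(130) = 48, φ(131) = 130, φ(132) = 40, φ(133) = 108, φ(134) = 66, φ(135) = 72, φ(136) = 64, φ(137) = 136, φ(138) = 44, φ(139) = 138, φ(140) = 48, φ(141) = 92, φ(142) = 70, φ(143) = 120, φ(144) = 48, φ(145) = 112, φ(146) = 72, φ(147) = 84, φ(148) = 72, φ(149) = 148, φ(150) = 40, φ(151) = 150, φ(152) = 72, φ(153) = 96, φ(154) = 60, φ(155) = 120, φ(156) = 48, φ(157) = 156, φ(158) = 78, φ(159) = 104, φ(160) = 64, φ(161) = 132, φ(162) = 54, φ(163) = 162, φ(164) = 80, φ(165) = 80, φ(166) = 82, φ(167) = 166, φ(168) = 48, φ(169) = 156, φ(170) = 64, φ(171) = 108, φ(172) = 84, φ(173) = 172, φ(174) = 56, φ(175) = 120, φ(176) = 80, φ(177) = 116, φ(178) = 88, φ(179) = 178, φ(180) = 48, φ(181) = 180, φ(182) = 72, φ(183) = 120, φ(184) = 88, φ(185) = 144, φ(186) = 60, φ(187) = 160, φ(188) = 92, φ(189) = 108, φ(190) = 72, φ(191) = 190, φ(192) = 64. Summing all 192 values: 11230. (Average order: Σ_{n ≤ x} φ(n) ~ (3/π²) x². For x = 192, (3/π²)·192² ≈ 11205.31.)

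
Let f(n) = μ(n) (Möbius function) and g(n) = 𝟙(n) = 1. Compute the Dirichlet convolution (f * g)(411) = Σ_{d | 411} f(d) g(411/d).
(μ * 𝟙)(411) = 0

Divisors of 411: [1, 3, 137, 411]. For each d | 411:
  d = 1: μ(1) · 𝟙(411/1) = 1 · 1 = 1
  d = 3: μ(3) · 𝟙(411/3) = -1 · 1 = -1
  d = 137: μ(137) · 𝟙(411/137) = -1 · 1 = -1
  d = 411: μ(411) · 𝟙(411/411) = 1 · 1 = 1
Summing: (μ * 𝟙)(411) = 1 + -1 + -1 + 1 = 0.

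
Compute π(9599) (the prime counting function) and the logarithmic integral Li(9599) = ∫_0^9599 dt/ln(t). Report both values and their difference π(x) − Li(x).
π(9599) = 1184;  Li(9599) ≈ 1202.50;  π(x) − Li(x) ≈ -18.50.

Direct count of primes ≤ 9599 gives π(9599) = 1184. Numerical evaluation of the logarithmic integral gives Li(9599) ≈ 1202.50. The difference π(x) − Li(x) ≈ -18.50 is typically negative for small/moderate x (Li(x) overestimates), though Littlewood's theorem shows this sign changes infinitely often.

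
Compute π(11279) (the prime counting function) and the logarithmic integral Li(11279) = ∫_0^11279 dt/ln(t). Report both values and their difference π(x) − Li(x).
π(11279) = 1364;  Li(11279) ≈ 1384.09;  π(x) − Li(x) ≈ -20.09.

Direct count of primes ≤ 11279 gives π(11279) = 1364. Numerical evaluation of the logarithmic integral gives Li(11279) ≈ 1384.09. The difference π(x) − Li(x) ≈ -20.09 is typically negative for small/moderate x (Li(x) overestimates), though Littlewood's theorem shows this sign changes infinitely often.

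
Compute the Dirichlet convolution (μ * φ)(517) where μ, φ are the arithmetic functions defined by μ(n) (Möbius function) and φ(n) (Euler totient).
(μ * φ)(517) = 405

Divisors of 517: [1, 11, 47, 517]. For each d | 517:
  d = 1: μ(1) · φ(517/1) = 1 · 460 = 460
  d = 11: μ(11) · φ(517/11) = -1 · 46 = -46
  d = 47: μ(47) · φ(517/47) = -1 · 10 = -10
  d = 517: μ(517) · φ(517/517) = 1 · 1 = 1
Summing: (μ * φ)(517) = 460 + -46 + -10 + 1 = 405.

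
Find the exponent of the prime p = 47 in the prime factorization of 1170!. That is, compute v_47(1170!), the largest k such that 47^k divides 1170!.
v_47(1170!) = 24

Legendre's formula: v_p(n!) = Σ_{k ≥ 1} ⌊n / p^k⌋. For p = 47, n = 1170, the terms are:
  ⌊1170/47^1⌋ = ⌊1170/47⌋ = 24
(the next term ⌊1170/47^2⌋ = 0, terminating the sum). Summing: v_47(1170!) = 24 = 24.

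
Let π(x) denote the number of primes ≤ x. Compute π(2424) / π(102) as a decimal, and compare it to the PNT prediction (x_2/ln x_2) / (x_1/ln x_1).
π(2424)/π(102) = 360/26 ≈ 13.8462;  PNT prediction ≈ 14.1035.

π(102) = 26 and π(2424) = 360, so π(2424)/π(102) ≈ 13.8462. The PNT-predicted ratio is (2424/ln(2424)) / (102/ln(102)) ≈ 14.1035. The two agree to within a few percent, as expected.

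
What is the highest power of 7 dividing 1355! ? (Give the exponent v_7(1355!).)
v_7(1355!) = 223

Legendre's formula: v_p(n!) = Σ_{k ≥ 1} ⌊n / p^k⌋. For p = 7, n = 1355, the terms are:
  ⌊1355/7^1⌋ = ⌊1355/7⌋ = 193
  ⌊1355/7^2⌋ = ⌊1355/49⌋ = 27
  ⌊1355/7^3⌋ = ⌊1355/343⌋ = 3
(the next term ⌊1355/7^4⌋ = 0, terminating the sum). Summing: v_7(1355!) = 193 + 27 + 3 = 223.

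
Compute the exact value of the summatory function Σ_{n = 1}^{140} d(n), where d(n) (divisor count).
Σ_{n ≤ 140} d(n) = 719

Compute d(n) for each 1 ≤ n ≤ 140: d(1) = 1, d(2) = 2, d(3) = 2, d(4) = 3, d(5) = 2, d(6) = 4, d(7) = 2, d(8) = 4, d(9) = 3, d(10) = 4, d(11) = 2, d(12) = 6, d(13) = 2, d(14) = 4, d(15) = 4, d(16) = 5, d(17) = 2, d(18) = 6, d(19) = 2, d(20) = 6, d(21) = 4, d(22) = 4, d(23) = 2, d(24) = 8, d(25) = 3, d(26) = 4, d(27) = 4, d(28) = 6, d(29) = 2, d(30) = 8, d(31) = 2, d(32) = 6, d(33) = 4, d(34) = 4, d(35) = 4, d(36) = 9, d(37) = 2, d(38) = 4, d(39) = 4, d(40) = 8, d(41) = 2, d(42) = 8, d(43) = 2, d(44) = 6, d(45) = 6, d(46) = 4, d(47) = 2, d(48) = 10, d(49) = 3, d(50) = 6, d(51) = 4, d(52) = 6, d(53) = 2, d(54) = 8, d(55) = 4, d(56) = 8, d(57) = 4, d(58) = 4, d(59) = 2, d(60) = 12, d(61) = 2, d(62) = 4, d(63) = 6, d(64) = 7, d(65) = 4, d(66) = 8, d(67) = 2, d(68) = 6, d(69) = 4, d(70) = 8, d(71) = 2, d(72) = 12, d(73) = 2, d(74) = 4, d(75) = 6, d(76) = 6, d(77) = 4, d(78) = 8, d(79) = 2, d(80) = 10, d(81) = 5, d(82) = 4, d(83) = 2, d(84) = 12, d(85) = 4, d(86) = 4, d(87) = 4, d(88) = 8, d(89) = 2, d(90) = 12, d(91) = 4, d(92) = 6, d(93) = 4, d(94) = 4, d(95) = 4, d(96) = 12, d(97) = 2, d(98) = 6, d(99) = 6, d(100) = 9, d(101) = 2, d(102) = 8, d(103) = 2, d(104) = 8, d(105) = 8, d(106) = 4, d(107) = 2, d(108) = 12, d(109) = 2, d(110) = 8, d(111) = 4, d(112) = 10, d(113) = 2, d(114) = 8, d(115) = 4, d(116) = 6, d(117) = 6, d(118) = 4, d(119) = 4, d(120) = 16, d(121) = 3, d(122) = 4, d(123) = 4, d(124) = 6, d(125) = 4, d(126) = 12, d(127) = 2, d(128) = 8, d(129) = 4, d(130) = 8, d(131) = 2, d(132) = 12, d(133) = 4, d(134) = 4, d(135) = 8, d(136) = 8, d(137) = 2, d(138) = 8, d(139) = 2, d(140) = 12. Summing all 140 values: 719. (Dirichlet's divisor formula: Σ_{n ≤ x} d(n) = x ln(x) + (2γ − 1) x + O(√x). For x = 140, the asymptotic estimate is ≈ 713.45.)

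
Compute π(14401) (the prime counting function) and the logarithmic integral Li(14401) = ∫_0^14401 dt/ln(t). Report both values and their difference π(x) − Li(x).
π(14401) = 1687;  Li(14401) ≈ 1714.20;  π(x) − Li(x) ≈ -27.20.

Direct count of primes ≤ 14401 gives π(14401) = 1687. Numerical evaluation of the logarithmic integral gives Li(14401) ≈ 1714.20. The difference π(x) − Li(x) ≈ -27.20 is typically negative for small/moderate x (Li(x) overestimates), though Littlewood's theorem shows this sign changes infinitely often.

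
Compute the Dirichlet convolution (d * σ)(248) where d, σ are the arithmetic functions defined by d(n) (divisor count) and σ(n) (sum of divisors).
(d * σ)(248) = 1428

Divisors of 248: [1, 2, 4, 8, 31, 62, 124, 248]. For each d | 248:
  d = 1: d(1) · σ(248/1) = 1 · 480 = 480
  d = 2: d(2) · σ(248/2) = 2 · 224 = 448
  d = 4: d(4) · σ(248/4) = 3 · 96 = 288
  d = 8: d(8) · σ(248/8) = 4 · 32 = 128
  d = 31: d(31) · σ(248/31) = 2 · 15 = 30
  d = 62: d(62) · σ(248/62) = 4 · 7 = 28
  d = 124: d(124) · σ(248/124) = 6 · 3 = 18
  d = 248: d(248) · σ(248/248) = 8 · 1 = 8
Summing: (d * σ)(248) = 480 + 448 + 288 + 128 + 30 + 28 + 18 + 8 = 1428.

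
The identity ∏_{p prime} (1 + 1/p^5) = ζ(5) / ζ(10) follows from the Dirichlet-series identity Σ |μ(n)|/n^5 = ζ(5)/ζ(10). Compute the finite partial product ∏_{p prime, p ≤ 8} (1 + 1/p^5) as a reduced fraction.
∏ = 1468981382/1418090625

The primes p ≤ 8 are [2, 3, 5, 7]. For each, (1 + 1/p^5) = (p^5 + 1)/p^5. Multiplying these fractions over p ∈ [2, 3, 5, 7] gives 1468981382/1418090625. (In the limit P → ∞ this tends to ζ(5)/ζ(10).)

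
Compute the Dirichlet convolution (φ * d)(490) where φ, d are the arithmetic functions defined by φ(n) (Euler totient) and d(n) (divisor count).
(φ * d)(490) = 1026

Divisors of 490: [1, 2, 5, 7, 10, 14, 35, 49, 70, 98, 245, 490]. For each d | 490:
  d = 1: φ(1) · d(490/1) = 1 · 12 = 12
  d = 2: φ(2) · d(490/2) = 1 · 6 = 6
  d = 5: φ(5) · d(490/5) = 4 · 6 = 24
  d = 7: φ(7) · d(490/7) = 6 · 8 = 48
  d = 10: φ(10) · d(490/10) = 4 · 3 = 12
  d = 14: φ(14) · d(490/14) = 6 · 4 = 24
  d = 35: φ(35) · d(490/35) = 24 · 4 = 96
  d = 49: φ(49) · d(490/49) = 42 · 4 = 168
  d = 70: φ(70) · d(490/70) = 24 · 2 = 48
  d = 98: φ(98) · d(490/98) = 42 · 2 = 84
  d = 245: φ(245) · d(490/245) = 168 · 2 = 336
  d = 490: φ(490) · d(490/490) = 168 · 1 = 168
Summing: (φ * d)(490) = 12 + 6 + 24 + 48 + 12 + 24 + 96 + 168 + 48 + 84 + 336 + 168 = 1026.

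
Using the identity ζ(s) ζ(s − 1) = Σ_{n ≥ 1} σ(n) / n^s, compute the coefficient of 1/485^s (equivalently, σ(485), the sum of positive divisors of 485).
σ(485) = 588

In the product (Σ m^0/m^s)(Σ k / k^s) = Σ (Σ_{d | n} d) / n^s, the coefficient of 1/n^s is σ(n) = Σ_{d | n} d. For n = 485, divisors are [1, 5, 97, 485]; summing: σ(485) = 588.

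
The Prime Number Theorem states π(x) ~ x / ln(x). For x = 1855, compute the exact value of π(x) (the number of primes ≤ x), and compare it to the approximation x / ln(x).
π(1855) = 283;  x/ln(x) ≈ 246.49;  relative error ≈ 12.90%.

Directly count primes up to 1855: π(1855) = 283. The PNT approximation gives 1855/ln(1855) ≈ 1855/7.52564 ≈ 246.49. Relative error (π(x) − x/ln(x)) / π(x) ≈ 12.90%; the approximation is known to undercount slightly (Li(x) is a better estimate).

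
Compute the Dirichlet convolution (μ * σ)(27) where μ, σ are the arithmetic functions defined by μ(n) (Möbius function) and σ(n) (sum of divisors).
(μ * σ)(27) = 27

Divisors of 27: [1, 3, 9, 27]. For each d | 27:
  d = 1: μ(1) · σ(27/1) = 1 · 40 = 40
  d = 3: μ(3) · σ(27/3) = -1 · 13 = -13
  d = 9: μ(9) · σ(27/9) = 0 · 4 = 0
  d = 27: μ(27) · σ(27/27) = 0 · 1 = 0
Summing: (μ * σ)(27) = 40 + -13 + 0 + 0 = 27.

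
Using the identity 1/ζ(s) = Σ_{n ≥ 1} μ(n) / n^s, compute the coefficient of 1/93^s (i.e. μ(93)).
μ(93) = 1

Factor n = 93 = 3 · 31. μ(n) = 0 if any exponent ≥ 2 (not squarefree); otherwise μ(n) = (−1)^{ω(n)} where ω(n) is the number of distinct prime factors. Applying: μ(93) = 1.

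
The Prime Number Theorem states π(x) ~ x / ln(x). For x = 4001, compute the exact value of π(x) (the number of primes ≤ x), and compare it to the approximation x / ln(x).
π(4001) = 551;  x/ln(x) ≈ 482.38;  relative error ≈ 12.45%.

Directly count primes up to 4001: π(4001) = 551. The PNT approximation gives 4001/ln(4001) ≈ 4001/8.29430 ≈ 482.38. Relative error (π(x) − x/ln(x)) / π(x) ≈ 12.45%; the approximation is known to undercount slightly (Li(x) is a better estimate).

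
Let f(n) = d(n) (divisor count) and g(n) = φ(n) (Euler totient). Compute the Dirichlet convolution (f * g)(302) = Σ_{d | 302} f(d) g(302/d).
(d * φ)(302) = 456

Divisors of 302: [1, 2, 151, 302]. For each d | 302:
  d = 1: d(1) · φ(302/1) = 1 · 150 = 150
  d = 2: d(2) · φ(302/2) = 2 · 150 = 300
  d = 151: d(151) · φ(302/151) = 2 · 1 = 2
  d = 302: d(302) · φ(302/302) = 4 · 1 = 4
Summing: (d * φ)(302) = 150 + 300 + 2 + 4 = 456.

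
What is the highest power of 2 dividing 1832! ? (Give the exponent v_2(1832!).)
v_2(1832!) = 1827

Legendre's formula: v_p(n!) = Σ_{k ≥ 1} ⌊n / p^k⌋. For p = 2, n = 1832, the terms are:
  ⌊1832/2^1⌋ = ⌊1832/2⌋ = 916
  ⌊1832/2^2⌋ = ⌊1832/4⌋ = 458
  ⌊1832/2^3⌋ = ⌊1832/8⌋ = 229
  ⌊1832/2^4⌋ = ⌊1832/16⌋ = 114
  ⌊1832/2^5⌋ = ⌊1832/32⌋ = 57
  ⌊1832/2^6⌋ = ⌊1832/64⌋ = 28
  ⌊1832/2^7⌋ = ⌊1832/128⌋ = 14
  ⌊1832/2^8⌋ = ⌊1832/256⌋ = 7
  ⌊1832/2^9⌋ = ⌊1832/512⌋ = 3
  ⌊1832/2^10⌋ = ⌊1832/1024⌋ = 1
(the next term ⌊1832/2^11⌋ = 0, terminating the sum). Summing: v_2(1832!) = 916 + 458 + 229 + 114 + 57 + 28 + 14 + 7 + 3 + 1 = 1827.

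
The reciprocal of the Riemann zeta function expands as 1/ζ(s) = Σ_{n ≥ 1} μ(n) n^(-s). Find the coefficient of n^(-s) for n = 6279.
μ(6279) = 1

Factor n = 6279 = 3 · 7 · 13 · 23. μ(n) = 0 if any exponent ≥ 2 (not squarefree); otherwise μ(n) = (−1)^{ω(n)} where ω(n) is the number of distinct prime factors. Applying: μ(6279) = 1.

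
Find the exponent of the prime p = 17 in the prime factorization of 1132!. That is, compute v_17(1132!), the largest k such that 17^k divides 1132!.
v_17(1132!) = 69

Legendre's formula: v_p(n!) = Σ_{k ≥ 1} ⌊n / p^k⌋. For p = 17, n = 1132, the terms are:
  ⌊1132/17^1⌋ = ⌊1132/17⌋ = 66
  ⌊1132/17^2⌋ = ⌊1132/289⌋ = 3
(the next term ⌊1132/17^3⌋ = 0, terminating the sum). Summing: v_17(1132!) = 66 + 3 = 69.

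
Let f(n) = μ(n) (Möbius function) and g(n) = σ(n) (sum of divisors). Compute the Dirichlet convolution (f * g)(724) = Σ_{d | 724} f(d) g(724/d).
(μ * σ)(724) = 724

Divisors of 724: [1, 2, 4, 181, 362, 724]. For each d | 724:
  d = 1: μ(1) · σ(724/1) = 1 · 1274 = 1274
  d = 2: μ(2) · σ(724/2) = -1 · 546 = -546
  d = 4: μ(4) · σ(724/4) = 0 · 182 = 0
  d = 181: μ(181) · σ(724/181) = -1 · 7 = -7
  d = 362: μ(362) · σ(724/362) = 1 · 3 = 3
  d = 724: μ(724) · σ(724/724) = 0 · 1 = 0
Summing: (μ * σ)(724) = 1274 + -546 + 0 + -7 + 3 + 0 = 724.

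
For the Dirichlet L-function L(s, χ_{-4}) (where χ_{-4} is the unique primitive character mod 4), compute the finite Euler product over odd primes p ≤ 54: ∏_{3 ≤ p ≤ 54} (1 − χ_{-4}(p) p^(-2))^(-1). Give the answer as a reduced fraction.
∏ = 6080498115610191266973991/6635764829241999360000000

The odd primes p ≤ 54 are [3, 5, 7, 11, 13, 17, 19, 23, 29, 31, 37, 41, 43, 47, 53]. For each, χ(p) = 1 if p ≡ 1 mod 4, χ(p) = −1 if p ≡ 3 mod 4. Taking (1 − χ(p)/p^2)^(-1) = p^2/(p^2 − χ(p)): (1 − (-1)/3^2)^(-1) · (1 − (1)/5^2)^(-1) · (1 − (-1)/7^2)^(-1) · (1 − (-1)/11^2)^(-1) · (1 − (1)/13^2)^(-1) · (1 − (1)/17^2)^(-1) · (1 − (-1)/19^2)^(-1) · (1 − (-1)/23^2)^(-1) · (1 − (1)/29^2)^(-1) · (1 − (-1)/31^2)^(-1) · (1 − (1)/37^2)^(-1) · (1 − (1)/41^2)^(-1) · (1 − (-1)/43^2)^(-1) · (1 − (-1)/47^2)^(-1) · (1 − (1)/53^2)^(-1) = 6080498115610191266973991/6635764829241999360000000.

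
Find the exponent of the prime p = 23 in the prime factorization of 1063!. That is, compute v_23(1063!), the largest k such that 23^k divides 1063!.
v_23(1063!) = 48

Legendre's formula: v_p(n!) = Σ_{k ≥ 1} ⌊n / p^k⌋. For p = 23, n = 1063, the terms are:
  ⌊1063/23^1⌋ = ⌊1063/23⌋ = 46
  ⌊1063/23^2⌋ = ⌊1063/529⌋ = 2
(the next term ⌊1063/23^3⌋ = 0, terminating the sum). Summing: v_23(1063!) = 46 + 2 = 48.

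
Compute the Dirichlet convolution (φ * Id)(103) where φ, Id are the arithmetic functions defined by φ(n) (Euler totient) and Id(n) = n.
(φ * Id)(103) = 205

Divisors of 103: [1, 103]. For each d | 103:
  d = 1: φ(1) · Id(103/1) = 1 · 103 = 103
  d = 103: φ(103) · Id(103/103) = 102 · 1 = 102
Summing: (φ * Id)(103) = 103 + 102 = 205.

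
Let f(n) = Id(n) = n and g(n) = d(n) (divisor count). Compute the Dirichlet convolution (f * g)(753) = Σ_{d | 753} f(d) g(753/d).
(Id * d)(753) = 1265

Divisors of 753: [1, 3, 251, 753]. For each d | 753:
  d = 1: Id(1) · d(753/1) = 1 · 4 = 4
  d = 3: Id(3) · d(753/3) = 3 · 2 = 6
  d = 251: Id(251) · d(753/251) = 251 · 2 = 502
  d = 753: Id(753) · d(753/753) = 753 · 1 = 753
Summing: (Id * d)(753) = 4 + 6 + 502 + 753 = 1265.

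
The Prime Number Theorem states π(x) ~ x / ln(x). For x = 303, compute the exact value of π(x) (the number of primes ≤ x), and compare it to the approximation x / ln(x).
π(303) = 62;  x/ln(x) ≈ 53.03;  relative error ≈ 14.47%.

Directly count primes up to 303: π(303) = 62. The PNT approximation gives 303/ln(303) ≈ 303/5.71373 ≈ 53.03. Relative error (π(x) − x/ln(x)) / π(x) ≈ 14.47%; the approximation is known to undercount slightly (Li(x) is a better estimate).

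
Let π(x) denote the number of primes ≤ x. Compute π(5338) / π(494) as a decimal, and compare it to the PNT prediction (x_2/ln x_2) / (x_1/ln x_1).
π(5338)/π(494) = 706/94 ≈ 7.5106;  PNT prediction ≈ 7.8091.

π(494) = 94 and π(5338) = 706, so π(5338)/π(494) ≈ 7.5106. The PNT-predicted ratio is (5338/ln(5338)) / (494/ln(494)) ≈ 7.8091. The two agree to within a few percent, as expected.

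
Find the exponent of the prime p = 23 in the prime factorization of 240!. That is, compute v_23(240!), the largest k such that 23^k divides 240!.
v_23(240!) = 10

Legendre's formula: v_p(n!) = Σ_{k ≥ 1} ⌊n / p^k⌋. For p = 23, n = 240, the terms are:
  ⌊240/23^1⌋ = ⌊240/23⌋ = 10
(the next term ⌊240/23^2⌋ = 0, terminating the sum). Summing: v_23(240!) = 10 = 10.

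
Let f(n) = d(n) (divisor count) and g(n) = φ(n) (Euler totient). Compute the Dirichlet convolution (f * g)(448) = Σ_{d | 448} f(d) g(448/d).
(d * φ)(448) = 1016

Divisors of 448: [1, 2, 4, 7, 8, 14, 16, 28, 32, 56, 64, 112, 224, 448]. For each d | 448:
  d = 1: d(1) · φ(448/1) = 1 · 192 = 192
  d = 2: d(2) · φ(448/2) = 2 · 96 = 192
  d = 4: d(4) · φ(448/4) = 3 · 48 = 144
  d = 7: d(7) · φ(448/7) = 2 · 32 = 64
  d = 8: d(8) · φ(448/8) = 4 · 24 = 96
  d = 14: d(14) · φ(448/14) = 4 · 16 = 64
  d = 16: d(16) · φ(448/16) = 5 · 12 = 60
  d = 28: d(28) · φ(448/28) = 6 · 8 = 48
  d = 32: d(32) · φ(448/32) = 6 · 6 = 36
  d = 56: d(56) · φ(448/56) = 8 · 4 = 32
  d = 64: d(64) · φ(448/64) = 7 · 6 = 42
  d = 112: d(112) · φ(448/112) = 10 · 2 = 20
  d = 224: d(224) · φ(448/224) = 12 · 1 = 12
  d = 448: d(448) · φ(448/448) = 14 · 1 = 14
Summing: (d * φ)(448) = 192 + 192 + 144 + 64 + 96 + 64 + 60 + 48 + 36 + 32 + 42 + 20 + 12 + 14 = 1016.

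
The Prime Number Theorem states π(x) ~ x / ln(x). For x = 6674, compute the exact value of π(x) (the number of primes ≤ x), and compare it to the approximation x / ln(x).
π(6674) = 860;  x/ln(x) ≈ 757.89;  relative error ≈ 11.87%.

Directly count primes up to 6674: π(6674) = 860. The PNT approximation gives 6674/ln(6674) ≈ 6674/8.80597 ≈ 757.89. Relative error (π(x) − x/ln(x)) / π(x) ≈ 11.87%; the approximation is known to undercount slightly (Li(x) is a better estimate).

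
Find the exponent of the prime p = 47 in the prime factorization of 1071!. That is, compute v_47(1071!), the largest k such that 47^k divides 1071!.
v_47(1071!) = 22

Legendre's formula: v_p(n!) = Σ_{k ≥ 1} ⌊n / p^k⌋. For p = 47, n = 1071, the terms are:
  ⌊1071/47^1⌋ = ⌊1071/47⌋ = 22
(the next term ⌊1071/47^2⌋ = 0, terminating the sum). Summing: v_47(1071!) = 22 = 22.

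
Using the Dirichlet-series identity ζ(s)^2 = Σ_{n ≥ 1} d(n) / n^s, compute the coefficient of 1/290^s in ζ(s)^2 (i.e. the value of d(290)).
d(290) = 8

ζ(s)^2 = (Σ 1/m^s)(Σ 1/k^s). The coefficient of 1/n^s in the product is the number of ordered pairs (m, k) with mk = n, which equals d(n). For n = 290, divisors are [1, 2, 5, 10, 29, 58, 145, 290], so d(290) = 8.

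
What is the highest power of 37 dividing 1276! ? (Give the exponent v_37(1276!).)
v_37(1276!) = 34

Legendre's formula: v_p(n!) = Σ_{k ≥ 1} ⌊n / p^k⌋. For p = 37, n = 1276, the terms are:
  ⌊1276/37^1⌋ = ⌊1276/37⌋ = 34
(the next term ⌊1276/37^2⌋ = 0, terminating the sum). Summing: v_37(1276!) = 34 = 34.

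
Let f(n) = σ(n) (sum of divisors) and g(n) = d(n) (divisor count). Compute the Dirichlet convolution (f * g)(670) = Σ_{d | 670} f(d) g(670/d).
(σ * d)(670) = 2800

Divisors of 670: [1, 2, 5, 10, 67, 134, 335, 670]. For each d | 670:
  d = 1: σ(1) · d(670/1) = 1 · 8 = 8
  d = 2: σ(2) · d(670/2) = 3 · 4 = 12
  d = 5: σ(5) · d(670/5) = 6 · 4 = 24
  d = 10: σ(10) · d(670/10) = 18 · 2 = 36
  d = 67: σ(67) · d(670/67) = 68 · 4 = 272
  d = 134: σ(134) · d(670/134) = 204 · 2 = 408
  d = 335: σ(335) · d(670/335) = 408 · 2 = 816
  d = 670: σ(670) · d(670/670) = 1224 · 1 = 1224
Summing: (σ * d)(670) = 8 + 12 + 24 + 36 + 272 + 408 + 816 + 1224 = 2800.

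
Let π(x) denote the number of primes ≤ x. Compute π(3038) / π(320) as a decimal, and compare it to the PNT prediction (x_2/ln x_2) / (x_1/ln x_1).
π(3038)/π(320) = 435/66 ≈ 6.5909;  PNT prediction ≈ 6.8292.

π(320) = 66 and π(3038) = 435, so π(3038)/π(320) ≈ 6.5909. The PNT-predicted ratio is (3038/ln(3038)) / (320/ln(320)) ≈ 6.8292. The two agree to within a few percent, as expected.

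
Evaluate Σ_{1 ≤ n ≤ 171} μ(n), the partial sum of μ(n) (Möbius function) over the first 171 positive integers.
Σ_{n ≤ 171} μ(n) = -2

Compute μ(n) for each 1 ≤ n ≤ 171: μ(1) = 1, μ(2) = -1, μ(3) = -1, μ(4) = 0, μ(5) = -1, μ(6) = 1, μ(7) = -1, μ(8) = 0, μ(9) = 0, μ(10) = 1, μ(11) = -1, μ(12) = 0, μ(13) = -1, μ(14) = 1, μ(15) = 1, μ(16) = 0, μ(17) = -1, μ(18) = 0, μ(19) = -1, μ(20) = 0, μ(21) = 1, μ(22) = 1, μ(23) = -1, μ(24) = 0, μ(25) = 0, μ(26) = 1, μ(27) = 0, μ(28) = 0, μ(29) = -1, μ(30) = -1, μ(31) = -1, μ(32) = 0, μ(33) = 1, μ(34) = 1, μ(35) = 1, μ(36) = 0, μ(37) = -1, μ(38) = 1, μ(39) = 1, μ(40) = 0, μ(41) = -1, μ(42) = -1, μ(43) = -1, μ(44) = 0, μ(45) = 0, μ(46) = 1, μ(47) = -1, μ(48) = 0, μ(49) = 0, μ(50) = 0, μ(51) = 1, μ(52) = 0, μ(53) = -1, μ(54) = 0, μ(55) = 1, μ(56) = 0, μ(57) = 1, μ(58) = 1, μ(59) = -1, μ(60) = 0, μ(61) = -1, μ(62) = 1, μ(63) = 0, μ(64) = 0, μ(65) = 1, μ(66) = -1, μ(67) = -1, μ(68) = 0, μ(69) = 1, μ(70) = -1, μ(71) = -1, μ(72) = 0, μ(73) = -1, μ(74) = 1, μ(75) = 0, μ(76) = 0, μ(77) = 1, μ(78) = -1, μ(79) = -1, μ(80) = 0, μ(81) = 0, μ(82) = 1, μ(83) = -1, μ(84) = 0, μ(85) = 1, μ(86) = 1, μ(87) = 1, μ(88) = 0, μ(89) = -1, μ(90) = 0, μ(91) = 1, μ(92) = 0, μ(93) = 1, μ(94) = 1, μ(95) = 1, μ(96) = 0, μ(97) = -1, μ(98) = 0, μ(99) = 0, μ(100) = 0, μ(101) = -1, μ(102) = -1, μ(103) = -1, μ(104) = 0, μ(105) = -1, μ(106) = 1, μ(107) = -1, μ(108) = 0, μ(109) = -1, μ(110) = -1, μ(111) = 1, μ(112) = 0, μ(113) = -1, μ(114) = -1, μ(115) = 1, μ(116) = 0, μ(117) = 0, μ(118) = 1, μ(119) = 1, μ(120) = 0, μ(121) = 0, μ(122) = 1, μ(123) = 1, μ(124) = 0, μ(125) = 0, μ(126) = 0, μ(127) = -1, μ(128) = 0, μ(129) = 1, μ(130) = -1, μ(131) = -1, μ(132) = 0, μ(133) = 1, μ(134) = 1, μ(135) = 0, μ(136) = 0, μ(137) = -1, μ(138) = -1, μ(139) = -1, μ(140) = 0, μ(141) = 1, μ(142) = 1, μ(143) = 1, μ(144) = 0, μ(145) = 1, μ(146) = 1, μ(147) = 0, μ(148) = 0, μ(149) = -1, μ(150) = 0, μ(151) = -1, μ(152) = 0, μ(153) = 0, μ(154) = -1, μ(155) = 1, μ(156) = 0, μ(157) = -1, μ(158) = 1, μ(159) = 1, μ(160) = 0, μ(161) = 1, μ(162) = 0, μ(163) = -1, μ(164) = 0, μ(165) = -1, μ(166) = 1, μ(167) = -1, μ(168) = 0, μ(169) = 0, μ(170) = -1, μ(171) = 0. Summing all 171 values: -2. (Mertens function M(x) = Σ_{n ≤ x} μ(n); on average M(x) should be small (PNT ⟺ M(x) = o(x)).)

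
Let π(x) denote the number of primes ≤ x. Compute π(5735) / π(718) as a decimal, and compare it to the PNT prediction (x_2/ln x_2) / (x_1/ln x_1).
π(5735)/π(718) = 753/127 ≈ 5.9291;  PNT prediction ≈ 6.0697.

π(718) = 127 and π(5735) = 753, so π(5735)/π(718) ≈ 5.9291. The PNT-predicted ratio is (5735/ln(5735)) / (718/ln(718)) ≈ 6.0697. The two agree to within a few percent, as expected.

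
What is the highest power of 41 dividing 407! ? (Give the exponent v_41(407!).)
v_41(407!) = 9

Legendre's formula: v_p(n!) = Σ_{k ≥ 1} ⌊n / p^k⌋. For p = 41, n = 407, the terms are:
  ⌊407/41^1⌋ = ⌊407/41⌋ = 9
(the next term ⌊407/41^2⌋ = 0, terminating the sum). Summing: v_41(407!) = 9 = 9.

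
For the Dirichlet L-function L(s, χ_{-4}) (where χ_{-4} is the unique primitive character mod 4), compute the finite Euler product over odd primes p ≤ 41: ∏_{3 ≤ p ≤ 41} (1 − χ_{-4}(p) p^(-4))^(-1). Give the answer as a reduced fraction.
∏ = 432087862418865343553833546534281744421/436917989841417958707951316628574044160

The odd primes p ≤ 41 are [3, 5, 7, 11, 13, 17, 19, 23, 29, 31, 37, 41]. For each, χ(p) = 1 if p ≡ 1 mod 4, χ(p) = −1 if p ≡ 3 mod 4. Taking (1 − χ(p)/p^4)^(-1) = p^4/(p^4 − χ(p)): (1 − (-1)/3^4)^(-1) · (1 − (1)/5^4)^(-1) · (1 − (-1)/7^4)^(-1) · (1 − (-1)/11^4)^(-1) · (1 − (1)/13^4)^(-1) · (1 − (1)/17^4)^(-1) · (1 − (-1)/19^4)^(-1) · (1 − (-1)/23^4)^(-1) · (1 − (1)/29^4)^(-1) · (1 − (-1)/31^4)^(-1) · (1 − (1)/37^4)^(-1) · (1 − (1)/41^4)^(-1) = 432087862418865343553833546534281744421/436917989841417958707951316628574044160.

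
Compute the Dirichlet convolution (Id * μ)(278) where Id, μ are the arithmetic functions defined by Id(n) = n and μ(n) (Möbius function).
(Id * μ)(278) = 138

Divisors of 278: [1, 2, 139, 278]. For each d | 278:
  d = 1: Id(1) · μ(278/1) = 1 · 1 = 1
  d = 2: Id(2) · μ(278/2) = 2 · -1 = -2
  d = 139: Id(139) · μ(278/139) = 139 · -1 = -139
  d = 278: Id(278) · μ(278/278) = 278 · 1 = 278
Summing: (Id * μ)(278) = 1 + -2 + -139 + 278 = 138.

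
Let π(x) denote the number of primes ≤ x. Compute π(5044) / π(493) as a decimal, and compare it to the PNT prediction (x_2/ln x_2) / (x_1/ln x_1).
π(5044)/π(493) = 675/94 ≈ 7.1809;  PNT prediction ≈ 7.4407.

π(493) = 94 and π(5044) = 675, so π(5044)/π(493) ≈ 7.1809. The PNT-predicted ratio is (5044/ln(5044)) / (493/ln(493)) ≈ 7.4407. The two agree to within a few percent, as expected.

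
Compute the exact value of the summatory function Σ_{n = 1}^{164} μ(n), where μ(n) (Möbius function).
Σ_{n ≤ 164} μ(n) = 0

Compute μ(n) for each 1 ≤ n ≤ 164: μ(1) = 1, μ(2) = -1, μ(3) = -1, μ(4) = 0, μ(5) = -1, μ(6) = 1, μ(7) = -1, μ(8) = 0, μ(9) = 0, μ(10) = 1, μ(11) = -1, μ(12) = 0, μ(13) = -1, μ(14) = 1, μ(15) = 1, μ(16) = 0, μ(17) = -1, μ(18) = 0, μ(19) = -1, μ(20) = 0, μ(21) = 1, μ(22) = 1, μ(23) = -1, μ(24) = 0, μ(25) = 0, μ(26) = 1, μ(27) = 0, μ(28) = 0, μ(29) = -1, μ(30) = -1, μ(31) = -1, μ(32) = 0, μ(33) = 1, μ(34) = 1, μ(35) = 1, μ(36) = 0, μ(37) = -1, μ(38) = 1, μ(39) = 1, μ(40) = 0, μ(41) = -1, μ(42) = -1, μ(43) = -1, μ(44) = 0, μ(45) = 0, μ(46) = 1, μ(47) = -1, μ(48) = 0, μ(49) = 0, μ(50) = 0, μ(51) = 1, μ(52) = 0, μ(53) = -1, μ(54) = 0, μ(55) = 1, μ(56) = 0, μ(57) = 1, μ(58) = 1, μ(59) = -1, μ(60) = 0, μ(61) = -1, μ(62) = 1, μ(63) = 0, μ(64) = 0, μ(65) = 1, μ(66) = -1, μ(67) = -1, μ(68) = 0, μ(69) = 1, μ(70) = -1, μ(71) = -1, μ(72) = 0, μ(73) = -1, μ(74) = 1, μ(75) = 0, μ(76) = 0, μ(77) = 1, μ(78) = -1, μ(79) = -1, μ(80) = 0, μ(81) = 0, μ(82) = 1, μ(83) = -1, μ(84) = 0, μ(85) = 1, μ(86) = 1, μ(87) = 1, μ(88) = 0, μ(89) = -1, μ(90) = 0, μ(91) = 1, μ(92) = 0, μ(93) = 1, μ(94) = 1, μ(95) = 1, μ(96) = 0, μ(97) = -1, μ(98) = 0, μ(99) = 0, μ(100) = 0, μ(101) = -1, μ(102) = -1, μ(103) = -1, μ(104) = 0, μ(105) = -1, μ(106) = 1, μ(107) = -1, μ(108) = 0, μ(109) = -1, μ(110) = -1, μ(111) = 1, μ(112) = 0, μ(113) = -1, μ(114) = -1, μ(115) = 1, μ(116) = 0, μ(117) = 0, μ(118) = 1, μ(119) = 1, μ(120) = 0, μ(121) = 0, μ(122) = 1, μ(123) = 1, μ(124) = 0, μ(125) = 0, μ(126) = 0, μ(127) = -1, μ(128) = 0, μ(129) = 1, μ(130) = -1, μ(131) = -1, μ(132) = 0, μ(133) = 1, μ(134) = 1, μ(135) = 0, μ(136) = 0, μ(137) = -1, μ(138) = -1, μ(139) = -1, μ(140) = 0, μ(141) = 1, μ(142) = 1, μ(143) = 1, μ(144) = 0, μ(145) = 1, μ(146) = 1, μ(147) = 0, μ(148) = 0, μ(149) = -1, μ(150) = 0, μ(151) = -1, μ(152) = 0, μ(153) = 0, μ(154) = -1, μ(155) = 1, μ(156) = 0, μ(157) = -1, μ(158) = 1, μ(159) = 1, μ(160) = 0, μ(161) = 1, μ(162) = 0, μ(163) = -1, μ(164) = 0. Summing all 164 values: 0. (Mertens function M(x) = Σ_{n ≤ x} μ(n); on average M(x) should be small (PNT ⟺ M(x) = o(x)).)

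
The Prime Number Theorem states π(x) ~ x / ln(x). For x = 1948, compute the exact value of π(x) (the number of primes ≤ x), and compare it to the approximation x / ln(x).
π(1948) = 295;  x/ln(x) ≈ 257.18;  relative error ≈ 12.82%.

Directly count primes up to 1948: π(1948) = 295. The PNT approximation gives 1948/ln(1948) ≈ 1948/7.57456 ≈ 257.18. Relative error (π(x) − x/ln(x)) / π(x) ≈ 12.82%; the approximation is known to undercount slightly (Li(x) is a better estimate).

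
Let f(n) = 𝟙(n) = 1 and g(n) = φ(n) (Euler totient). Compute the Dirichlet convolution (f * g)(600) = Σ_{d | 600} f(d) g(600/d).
(𝟙 * φ)(600) = 600

Divisors of 600: [1, 2, 3, 4, 5, 6, 8, 10, 12, 15, 20, 24, 25, 30, 40, 50, 60, 75, 100, 120, 150, 200, 300, 600]. For each d | 600:
  d = 1: 𝟙(1) · φ(600/1) = 1 · 160 = 160
  d = 2: 𝟙(2) · φ(600/2) = 1 · 80 = 80
  d = 3: 𝟙(3) · φ(600/3) = 1 · 80 = 80
  d = 4: 𝟙(4) · φ(600/4) = 1 · 40 = 40
  d = 5: 𝟙(5) · φ(600/5) = 1 · 32 = 32
  d = 6: 𝟙(6) · φ(600/6) = 1 · 40 = 40
  d = 8: 𝟙(8) · φ(600/8) = 1 · 40 = 40
  d = 10: 𝟙(10) · φ(600/10) = 1 · 16 = 16
  d = 12: 𝟙(12) · φ(600/12) = 1 · 20 = 20
  d = 15: 𝟙(15) · φ(600/15) = 1 · 16 = 16
  d = 20: 𝟙(20) · φ(600/20) = 1 · 8 = 8
  d = 24: 𝟙(24) · φ(600/24) = 1 · 20 = 20
  d = 25: 𝟙(25) · φ(600/25) = 1 · 8 = 8
  d = 30: 𝟙(30) · φ(600/30) = 1 · 8 = 8
  d = 40: 𝟙(40) · φ(600/40) = 1 · 8 = 8
  d = 50: 𝟙(50) · φ(600/50) = 1 · 4 = 4
  d = 60: 𝟙(60) · φ(600/60) = 1 · 4 = 4
  d = 75: 𝟙(75) · φ(600/75) = 1 · 4 = 4
  d = 100: 𝟙(100) · φ(600/100) = 1 · 2 = 2
  d = 120: 𝟙(120) · φ(600/120) = 1 · 4 = 4
  d = 150: 𝟙(150) · φ(600/150) = 1 · 2 = 2
  d = 200: 𝟙(200) · φ(600/200) = 1 · 2 = 2
  d = 300: 𝟙(300) · φ(600/300) = 1 · 1 = 1
  d = 600: 𝟙(600) · φ(600/600) = 1 · 1 = 1
Summing: (𝟙 * φ)(600) = 160 + 80 + 80 + 40 + 32 + 40 + 40 + 16 + 20 + 16 + 8 + 20 + 8 + 8 + 8 + 4 + 4 + 4 + 2 + 4 + 2 + 2 + 1 + 1 = 600.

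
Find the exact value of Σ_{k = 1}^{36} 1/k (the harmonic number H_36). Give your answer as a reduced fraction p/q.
H_36 = 54801925434709/13127595717600

Direct summation: H_36 = 1 + 1/2 + ... + 1/36. The least common denominator is lcm(1, ..., 36) = 144403552893600; over this denominator the numerator is 144403552893600 + 72201776446800 + 48134517631200 + 36100888223400 + 28880710578720 + 24067258815600 + 20629078984800 + 18050444111700 + 16044839210400 + 14440355289360 + 13127595717600 + 12033629407800 + 11107965607200 + 10314539492400 + 9626903526240 + 9025222055850 + 8494326640800 + 8022419605200 + 7600186994400 + 7220177644680 + 6876359661600 + 6563797858800 + 6278415343200 + 6016814703900 + 5776142115744 + 5553982803600 + 5348279736800 + 5157269746200 + 4979432858400 + 4813451763120 + 4658179125600 + 4512611027925 + 4375865239200 + 4247163320400 + 4125815796960 + 4011209802600 = 602821179781799, so H_36 = 602821179781799/144403552893600; reducing by gcd(602821179781799, 144403552893600) = 11 gives 54801925434709/13127595717600 ≈ 4.17456. (The PNT-adjacent estimate ln(36) + γ ≈ 4.16073 matches within O(1/n).)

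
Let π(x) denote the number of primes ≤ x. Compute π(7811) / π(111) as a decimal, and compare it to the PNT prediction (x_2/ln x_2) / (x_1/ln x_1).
π(7811)/π(111) = 987/29 ≈ 34.0345;  PNT prediction ≈ 36.9738.

π(111) = 29 and π(7811) = 987, so π(7811)/π(111) ≈ 34.0345. The PNT-predicted ratio is (7811/ln(7811)) / (111/ln(111)) ≈ 36.9738. The two agree to within a few percent, as expected.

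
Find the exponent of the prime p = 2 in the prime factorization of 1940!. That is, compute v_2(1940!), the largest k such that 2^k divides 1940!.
v_2(1940!) = 1934

Legendre's formula: v_p(n!) = Σ_{k ≥ 1} ⌊n / p^k⌋. For p = 2, n = 1940, the terms are:
  ⌊1940/2^1⌋ = ⌊1940/2⌋ = 970
  ⌊1940/2^2⌋ = ⌊1940/4⌋ = 485
  ⌊1940/2^3⌋ = ⌊1940/8⌋ = 242
  ⌊1940/2^4⌋ = ⌊1940/16⌋ = 121
  ⌊1940/2^5⌋ = ⌊1940/32⌋ = 60
  ⌊1940/2^6⌋ = ⌊1940/64⌋ = 30
  ⌊1940/2^7⌋ = ⌊1940/128⌋ = 15
  ⌊1940/2^8⌋ = ⌊1940/256⌋ = 7
  ⌊1940/2^9⌋ = ⌊1940/512⌋ = 3
  ⌊1940/2^10⌋ = ⌊1940/1024⌋ = 1
(the next term ⌊1940/2^11⌋ = 0, terminating the sum). Summing: v_2(1940!) = 970 + 485 + 242 + 121 + 60 + 30 + 15 + 7 + 3 + 1 = 1934.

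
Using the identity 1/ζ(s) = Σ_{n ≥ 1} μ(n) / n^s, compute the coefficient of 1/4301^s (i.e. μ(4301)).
μ(4301) = -1

Factor n = 4301 = 11 · 17 · 23. μ(n) = 0 if any exponent ≥ 2 (not squarefree); otherwise μ(n) = (−1)^{ω(n)} where ω(n) is the number of distinct prime factors. Applying: μ(4301) = -1.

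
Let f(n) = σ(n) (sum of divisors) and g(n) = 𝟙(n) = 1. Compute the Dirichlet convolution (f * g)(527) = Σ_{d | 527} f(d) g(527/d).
(σ * 𝟙)(527) = 627

Divisors of 527: [1, 17, 31, 527]. For each d | 527:
  d = 1: σ(1) · 𝟙(527/1) = 1 · 1 = 1
  d = 17: σ(17) · 𝟙(527/17) = 18 · 1 = 18
  d = 31: σ(31) · 𝟙(527/31) = 32 · 1 = 32
  d = 527: σ(527) · 𝟙(527/527) = 576 · 1 = 576
Summing: (σ * 𝟙)(527) = 1 + 18 + 32 + 576 = 627.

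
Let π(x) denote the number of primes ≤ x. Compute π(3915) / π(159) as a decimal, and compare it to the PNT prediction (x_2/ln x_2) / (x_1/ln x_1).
π(3915)/π(159) = 541/37 ≈ 14.6216;  PNT prediction ≈ 15.0872.

π(159) = 37 and π(3915) = 541, so π(3915)/π(159) ≈ 14.6216. The PNT-predicted ratio is (3915/ln(3915)) / (159/ln(159)) ≈ 15.0872. The two agree to within a few percent, as expected.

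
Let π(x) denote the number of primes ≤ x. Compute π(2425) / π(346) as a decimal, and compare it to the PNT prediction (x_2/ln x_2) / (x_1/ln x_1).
π(2425)/π(346) = 360/68 ≈ 5.2941;  PNT prediction ≈ 5.2576.

π(346) = 68 and π(2425) = 360, so π(2425)/π(346) ≈ 5.2941. The PNT-predicted ratio is (2425/ln(2425)) / (346/ln(346)) ≈ 5.2576. The two agree to within a few percent, as expected.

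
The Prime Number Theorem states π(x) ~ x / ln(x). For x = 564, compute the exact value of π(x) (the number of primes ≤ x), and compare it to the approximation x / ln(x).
π(564) = 103;  x/ln(x) ≈ 89.03;  relative error ≈ 13.56%.

Directly count primes up to 564: π(564) = 103. The PNT approximation gives 564/ln(564) ≈ 564/6.33505 ≈ 89.03. Relative error (π(x) − x/ln(x)) / π(x) ≈ 13.56%; the approximation is known to undercount slightly (Li(x) is a better estimate).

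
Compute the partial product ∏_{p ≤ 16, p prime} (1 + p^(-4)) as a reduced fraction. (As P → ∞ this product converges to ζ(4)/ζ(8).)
∏ = 54787204936389122/50827803952550625

The primes p ≤ 16 are [2, 3, 5, 7, 11, 13]. For each, (1 + 1/p^4) = (p^4 + 1)/p^4. Multiplying these fractions over p ∈ [2, 3, 5, 7, 11, 13] gives 54787204936389122/50827803952550625. (In the limit P → ∞ this tends to ζ(4)/ζ(8).)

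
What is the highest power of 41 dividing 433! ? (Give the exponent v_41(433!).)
v_41(433!) = 10

Legendre's formula: v_p(n!) = Σ_{k ≥ 1} ⌊n / p^k⌋. For p = 41, n = 433, the terms are:
  ⌊433/41^1⌋ = ⌊433/41⌋ = 10
(the next term ⌊433/41^2⌋ = 0, terminating the sum). Summing: v_41(433!) = 10 = 10.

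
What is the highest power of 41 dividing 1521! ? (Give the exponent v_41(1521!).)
v_41(1521!) = 37

Legendre's formula: v_p(n!) = Σ_{k ≥ 1} ⌊n / p^k⌋. For p = 41, n = 1521, the terms are:
  ⌊1521/41^1⌋ = ⌊1521/41⌋ = 37
(the next term ⌊1521/41^2⌋ = 0, terminating the sum). Summing: v_41(1521!) = 37 = 37.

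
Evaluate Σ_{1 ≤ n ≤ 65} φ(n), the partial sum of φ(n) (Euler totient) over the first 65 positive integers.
Σ_{n ≤ 65} φ(n) = 1308

Compute φ(n) for each 1 ≤ n ≤ 65: φ(1) = 1, φ(2) = 1, φ(3) = 2, φ(4) = 2, φ(5) = 4, φ(6) = 2, φ(7) = 6, φ(8) = 4, φ(9) = 6, φ(10) = 4, φ(11) = 10, φ(12) = 4, φ(13) = 12, φ(14) = 6, φ(15) = 8, φ(16) = 8, φ(17) = 16, φ(18) = 6, φ(19) = 18, φ(20) = 8, φ(21) = 12, φ(22) = 10, φ(23) = 22, φ(24) = 8, φ(25) = 20, φ(26) = 12, φ(27) = 18, φ(28) = 12, φ(29) = 28, φ(30) = 8, φ(31) = 30, φ(32) = 16, φ(33) = 20, φ(34) = 16, φ(35) = 24, φ(36) = 12, φ(37) = 36, φ(38) = 18, φ(39) = 24, φ(40) = 16, φ(41) = 40, φ(42) = 12, φ(43) = 42, φ(44) = 20, φ(45) = 24, φ(46) = 22, φ(47) = 46, φ(48) = 16, φ(49) = 42, φ(50) = 20, φ(51) = 32, φ(52) = 24, φ(53) = 52, φ(54) = 18, φ(55) = 40, φ(56) = 24, φ(57) = 36, φ(58) = 28, φ(59) = 58, φ(60) = 16, φ(61) = 60, φ(62) = 30, φ(63) = 36, φ(64) = 32, φ(65) = 48. Summing all 65 values: 1308. (Average order: Σ_{n ≤ x} φ(n) ~ (3/π²) x². For x = 65, (3/π²)·65² ≈ 1284.25.)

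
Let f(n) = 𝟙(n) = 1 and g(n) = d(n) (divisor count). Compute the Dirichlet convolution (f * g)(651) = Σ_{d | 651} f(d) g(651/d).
(𝟙 * d)(651) = 27

Divisors of 651: [1, 3, 7, 21, 31, 93, 217, 651]. For each d | 651:
  d = 1: 𝟙(1) · d(651/1) = 1 · 8 = 8
  d = 3: 𝟙(3) · d(651/3) = 1 · 4 = 4
  d = 7: 𝟙(7) · d(651/7) = 1 · 4 = 4
  d = 21: 𝟙(21) · d(651/21) = 1 · 2 = 2
  d = 31: 𝟙(31) · d(651/31) = 1 · 4 = 4
  d = 93: 𝟙(93) · d(651/93) = 1 · 2 = 2
  d = 217: 𝟙(217) · d(651/217) = 1 · 2 = 2
  d = 651: 𝟙(651) · d(651/651) = 1 · 1 = 1
Summing: (𝟙 * d)(651) = 8 + 4 + 4 + 2 + 4 + 2 + 2 + 1 = 27.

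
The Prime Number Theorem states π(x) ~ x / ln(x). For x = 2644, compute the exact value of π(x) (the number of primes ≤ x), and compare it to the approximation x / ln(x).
π(2644) = 382;  x/ln(x) ≈ 335.53;  relative error ≈ 12.16%.

Directly count primes up to 2644: π(2644) = 382. The PNT approximation gives 2644/ln(2644) ≈ 2644/7.88005 ≈ 335.53. Relative error (π(x) − x/ln(x)) / π(x) ≈ 12.16%; the approximation is known to undercount slightly (Li(x) is a better estimate).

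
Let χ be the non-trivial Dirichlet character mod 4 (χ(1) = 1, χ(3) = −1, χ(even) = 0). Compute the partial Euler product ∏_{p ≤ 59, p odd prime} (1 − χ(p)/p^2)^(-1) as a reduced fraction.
∏ = 21166213940439075800336462671/23105733135420641771520000000

The odd primes p ≤ 59 are [3, 5, 7, 11, 13, 17, 19, 23, 29, 31, 37, 41, 43, 47, 53, 59]. For each, χ(p) = 1 if p ≡ 1 mod 4, χ(p) = −1 if p ≡ 3 mod 4. Taking (1 − χ(p)/p^2)^(-1) = p^2/(p^2 − χ(p)): (1 − (-1)/3^2)^(-1) · (1 − (1)/5^2)^(-1) · (1 − (-1)/7^2)^(-1) · (1 − (-1)/11^2)^(-1) · (1 − (1)/13^2)^(-1) · (1 − (1)/17^2)^(-1) · (1 − (-1)/19^2)^(-1) · (1 − (-1)/23^2)^(-1) · (1 − (1)/29^2)^(-1) · (1 − (-1)/31^2)^(-1) · (1 − (1)/37^2)^(-1) · (1 − (1)/41^2)^(-1) · (1 − (-1)/43^2)^(-1) · (1 − (-1)/47^2)^(-1) · (1 − (1)/53^2)^(-1) · (1 − (-1)/59^2)^(-1) = 21166213940439075800336462671/23105733135420641771520000000.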